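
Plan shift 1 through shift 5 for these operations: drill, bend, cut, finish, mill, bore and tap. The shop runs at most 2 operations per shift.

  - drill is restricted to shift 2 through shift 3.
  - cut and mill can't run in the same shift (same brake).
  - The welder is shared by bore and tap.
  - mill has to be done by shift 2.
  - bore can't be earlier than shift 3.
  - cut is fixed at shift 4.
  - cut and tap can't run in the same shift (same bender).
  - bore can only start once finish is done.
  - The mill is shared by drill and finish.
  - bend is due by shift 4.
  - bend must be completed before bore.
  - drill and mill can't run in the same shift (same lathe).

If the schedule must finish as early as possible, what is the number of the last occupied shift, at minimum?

The precedence chain requires at least 2 distinct shifts.
With at most 2 per shift and 7 operations, at least 4 shifts are needed.
cut can't be placed before shift 4, so the schedule must run through at least shift 4.
4 works (last occupied shift: shift 4): for example mill -> shift 1; finish -> shift 2; drill -> shift 3; tap -> shift 2; bend -> shift 1; cut -> shift 4; bore -> shift 3.

4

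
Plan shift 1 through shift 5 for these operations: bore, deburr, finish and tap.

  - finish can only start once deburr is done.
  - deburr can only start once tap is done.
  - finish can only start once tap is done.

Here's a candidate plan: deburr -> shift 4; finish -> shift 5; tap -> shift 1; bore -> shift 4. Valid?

finish can only start once tap is done — holds.
deburr can only start once tap is done — holds.
finish can only start once deburr is done — holds.

Yes, all constraints hold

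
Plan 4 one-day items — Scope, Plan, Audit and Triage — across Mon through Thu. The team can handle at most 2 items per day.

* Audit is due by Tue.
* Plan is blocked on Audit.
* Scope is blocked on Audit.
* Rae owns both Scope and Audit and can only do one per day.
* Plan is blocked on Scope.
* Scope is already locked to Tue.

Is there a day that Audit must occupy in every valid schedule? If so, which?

Audit's window is Mon–Tue.
Scope is fixed at Tue, and Audit can't share a day with Scope.
So Audit must be Mon.

Mon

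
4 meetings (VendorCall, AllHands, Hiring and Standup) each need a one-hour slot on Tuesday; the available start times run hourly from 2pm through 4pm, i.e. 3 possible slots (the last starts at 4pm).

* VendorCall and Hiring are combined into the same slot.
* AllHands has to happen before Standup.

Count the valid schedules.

Splitting on VendorCall: it can be 2pm (3), 3pm (3), 4pm (3). Listing each branch's schedules as (AllHands, Hiring, Standup):
VendorCall=2pm: (2pm,2pm,3pm) (2pm,2pm,4pm) (3pm,2pm,4pm) — 3.
VendorCall=3pm: (2pm,3pm,3pm) (2pm,3pm,4pm) (3pm,3pm,4pm) — 3.
VendorCall=4pm: (2pm,4pm,3pm) (2pm,4pm,4pm) (3pm,4pm,4pm) — 3.
Summing: 3 + 3 + 3 = 9.

9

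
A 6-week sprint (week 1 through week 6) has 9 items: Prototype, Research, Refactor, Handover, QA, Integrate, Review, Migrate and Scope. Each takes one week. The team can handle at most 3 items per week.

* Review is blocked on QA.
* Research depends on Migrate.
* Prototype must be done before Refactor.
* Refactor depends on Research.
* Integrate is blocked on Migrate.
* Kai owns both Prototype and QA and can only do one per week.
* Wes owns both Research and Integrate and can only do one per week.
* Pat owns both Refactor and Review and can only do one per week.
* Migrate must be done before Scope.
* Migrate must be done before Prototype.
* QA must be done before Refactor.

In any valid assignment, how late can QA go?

week 4

Downstream work caps QA at week 5.
QA at week 4 is achievable: Refactor in week 5; Prototype in week 2; Review in week 6; Research in week 2; Handover in week 1; QA in week 4; Integrate in week 3; Scope in week 2; Migrate in week 1.
Nothing later works — the conflict and capacity constraints rule out every week after week 4.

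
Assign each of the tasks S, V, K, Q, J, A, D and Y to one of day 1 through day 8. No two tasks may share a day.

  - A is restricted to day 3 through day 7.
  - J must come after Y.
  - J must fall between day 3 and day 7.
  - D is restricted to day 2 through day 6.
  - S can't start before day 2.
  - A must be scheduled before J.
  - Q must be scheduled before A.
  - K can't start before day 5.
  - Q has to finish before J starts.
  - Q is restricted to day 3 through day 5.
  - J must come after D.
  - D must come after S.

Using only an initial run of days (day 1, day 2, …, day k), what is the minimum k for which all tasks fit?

8

The precedence chain requires at least 3 distinct days.
With at most 1 per day and 8 tasks, at least 8 days are needed.
K can't be placed before day 5, so the schedule must run through at least day 5.
8 works (last occupied day: day 8): for example S -> day 2, A -> day 4, K -> day 5, D -> day 6, Y -> day 1, V -> day 8, J -> day 7, Q -> day 3.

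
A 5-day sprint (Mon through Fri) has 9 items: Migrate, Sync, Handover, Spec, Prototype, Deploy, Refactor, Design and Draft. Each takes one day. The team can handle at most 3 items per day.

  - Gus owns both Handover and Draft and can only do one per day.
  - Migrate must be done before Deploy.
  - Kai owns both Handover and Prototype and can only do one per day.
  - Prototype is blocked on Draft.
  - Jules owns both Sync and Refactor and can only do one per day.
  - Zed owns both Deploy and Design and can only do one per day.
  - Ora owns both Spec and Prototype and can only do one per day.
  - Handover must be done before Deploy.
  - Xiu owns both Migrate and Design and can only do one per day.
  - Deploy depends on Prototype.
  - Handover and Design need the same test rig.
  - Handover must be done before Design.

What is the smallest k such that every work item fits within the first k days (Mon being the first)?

4

The precedence chain requires at least 3 distinct days.
With at most 3 per day and 9 work items, at least 3 days are needed.
Could 3 days be enough, i.e. nothing placed later than Wed? No: Deploy must come after Prototype (at Mon or later) → {Tue, Wed}; Prototype must come before Deploy (at Wed or earlier) → {Mon, Tue}; Handover must come before Deploy (at Wed or earlier) → {Mon, Tue}; Prototype must come after Draft (at Mon or later) → {Tue}; Draft must come before Prototype (at Tue or earlier) → {Mon}; Handover can't share with Prototype (Tue) → {Mon}; Draft can't share with Handover (Mon) → nothing is left.
So 3 days is not enough.
4 works (last occupied day: Thu): for example Handover in Mon; Prototype in Wed; Design in Tue; Sync in Mon; Refactor in Wed; Spec in Tue; Deploy in Thu; Migrate in Mon; Draft in Tue.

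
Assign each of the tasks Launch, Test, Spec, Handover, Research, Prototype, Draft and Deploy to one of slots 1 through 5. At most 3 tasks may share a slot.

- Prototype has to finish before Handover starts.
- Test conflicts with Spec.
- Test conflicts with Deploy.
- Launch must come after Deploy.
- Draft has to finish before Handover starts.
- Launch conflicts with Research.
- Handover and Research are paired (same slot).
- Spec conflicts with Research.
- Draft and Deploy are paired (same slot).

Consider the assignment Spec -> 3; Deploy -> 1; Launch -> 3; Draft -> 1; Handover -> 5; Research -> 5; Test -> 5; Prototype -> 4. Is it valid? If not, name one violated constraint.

Prototype has to finish before Handover starts — holds.
Test conflicts with Spec — holds.
At most 3 tasks may share a slot — holds.
Launch conflicts with Research — holds.
Draft has to finish before Handover starts — holds.
Draft and Deploy are paired (same slot) — holds.
Test conflicts with Deploy — holds.
Handover and Research are paired (same slot) — holds.
Launch must come after Deploy — holds.
Spec conflicts with Research — holds.

Yes, all constraints hold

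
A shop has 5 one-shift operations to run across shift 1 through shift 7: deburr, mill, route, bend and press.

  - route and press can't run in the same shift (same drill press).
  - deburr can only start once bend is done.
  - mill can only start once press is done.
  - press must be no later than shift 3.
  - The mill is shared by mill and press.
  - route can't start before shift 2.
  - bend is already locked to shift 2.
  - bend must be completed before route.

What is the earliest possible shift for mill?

shift 2

Precedence pushes mill to at least shift 2.
mill at shift 2 is achievable: press=shift 1; deburr=shift 3; bend=shift 2; mill=shift 2; route=shift 3.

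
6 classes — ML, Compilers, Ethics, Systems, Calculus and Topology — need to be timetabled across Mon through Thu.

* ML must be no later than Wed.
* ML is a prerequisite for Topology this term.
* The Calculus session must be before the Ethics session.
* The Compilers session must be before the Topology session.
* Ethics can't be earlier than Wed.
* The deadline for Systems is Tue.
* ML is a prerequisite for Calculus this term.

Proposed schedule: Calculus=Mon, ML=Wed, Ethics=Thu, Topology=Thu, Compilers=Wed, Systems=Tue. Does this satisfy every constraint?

The deadline for Systems is Tue — holds.
ML is a prerequisite for Topology this term — holds.
The Compilers session must be before the Topology session — holds.
Ethics can't be earlier than Wed — holds.
The Calculus session must be before the Ethics session — holds.
ML must be no later than Wed — holds.
ML is a prerequisite for Calculus this term — violated.

Invalid. ML is a prerequisite for Calculus this term.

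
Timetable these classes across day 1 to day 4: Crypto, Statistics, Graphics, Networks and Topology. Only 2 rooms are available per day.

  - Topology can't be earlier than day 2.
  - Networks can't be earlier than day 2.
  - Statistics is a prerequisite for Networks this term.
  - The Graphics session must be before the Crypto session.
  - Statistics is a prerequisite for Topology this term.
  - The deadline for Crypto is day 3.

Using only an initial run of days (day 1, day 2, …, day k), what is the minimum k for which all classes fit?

The precedence chain requires at least 2 distinct days.
With at most 2 per day and 5 classes, at least 3 days are needed.
3 works (last occupied day: day 3): for example Statistics -> day 1; Networks -> day 2; Crypto -> day 3; Topology -> day 2; Graphics -> day 1.

3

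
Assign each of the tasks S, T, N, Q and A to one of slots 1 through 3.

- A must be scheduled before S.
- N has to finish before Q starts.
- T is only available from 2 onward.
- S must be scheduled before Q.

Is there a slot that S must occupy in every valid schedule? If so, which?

2

Precedence pushes S to at least 2; downstream work caps S at 2.
So S is pinned to 2.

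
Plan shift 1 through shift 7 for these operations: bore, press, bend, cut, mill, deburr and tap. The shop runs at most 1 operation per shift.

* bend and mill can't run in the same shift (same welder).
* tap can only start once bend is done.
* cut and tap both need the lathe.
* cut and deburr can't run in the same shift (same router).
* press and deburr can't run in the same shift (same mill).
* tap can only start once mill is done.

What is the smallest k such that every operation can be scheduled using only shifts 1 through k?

The precedence chain requires at least 2 distinct shifts.
With at most 1 per shift and 7 operations, at least 7 shifts are needed.
7 works (last occupied shift: shift 7): for example cut=shift 6, press=shift 5, deburr=shift 7, mill=shift 2, tap=shift 3, bend=shift 1, bore=shift 4.

7 shifts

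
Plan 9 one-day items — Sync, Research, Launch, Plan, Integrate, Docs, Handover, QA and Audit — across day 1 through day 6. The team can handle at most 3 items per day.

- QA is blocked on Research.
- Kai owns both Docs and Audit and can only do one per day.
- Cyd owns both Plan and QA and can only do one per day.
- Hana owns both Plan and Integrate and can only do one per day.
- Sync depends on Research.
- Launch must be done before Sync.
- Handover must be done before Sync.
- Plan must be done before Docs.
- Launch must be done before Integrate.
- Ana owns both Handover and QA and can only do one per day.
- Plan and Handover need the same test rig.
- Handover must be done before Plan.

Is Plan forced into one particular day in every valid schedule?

No

Plan can be day 2 (e.g. Docs=day 3; Handover=day 1; Plan=day 2; Integrate=day 3; Audit=day 2; Launch=day 1; QA=day 3; Research=day 1; Sync=day 2) or day 3 (e.g. Handover -> day 1; Sync -> day 2; Integrate -> day 2; Audit -> day 3; Plan -> day 3; QA -> day 2; Launch -> day 1; Research -> day 1; Docs -> day 4).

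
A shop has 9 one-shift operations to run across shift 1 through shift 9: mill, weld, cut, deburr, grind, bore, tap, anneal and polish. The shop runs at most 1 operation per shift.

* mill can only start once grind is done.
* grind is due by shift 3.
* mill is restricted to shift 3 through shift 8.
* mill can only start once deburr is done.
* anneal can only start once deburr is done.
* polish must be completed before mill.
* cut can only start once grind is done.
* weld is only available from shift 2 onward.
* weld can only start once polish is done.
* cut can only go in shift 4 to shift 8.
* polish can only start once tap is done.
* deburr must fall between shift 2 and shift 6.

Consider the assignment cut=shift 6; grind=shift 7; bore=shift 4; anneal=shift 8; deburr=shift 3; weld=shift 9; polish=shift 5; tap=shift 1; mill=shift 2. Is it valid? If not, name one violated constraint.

mill can only start once grind is done — violated.
cut can only go in shift 4 to shift 8 — holds.
cut can only start once grind is done — violated.
deburr must fall between shift 2 and shift 6 — holds.
The shop runs at most 1 operation per shift — holds.
polish must be completed before mill — violated.
mill can only start once deburr is done — violated.
grind is due by shift 3 — violated.
weld is only available from shift 2 onward — holds.
mill is restricted to shift 3 through shift 8 — violated.
anneal can only start once deburr is done — holds.
weld can only start once polish is done — holds.
polish can only start once tap is done — holds.

No. mill can only start once grind is done is not satisfied.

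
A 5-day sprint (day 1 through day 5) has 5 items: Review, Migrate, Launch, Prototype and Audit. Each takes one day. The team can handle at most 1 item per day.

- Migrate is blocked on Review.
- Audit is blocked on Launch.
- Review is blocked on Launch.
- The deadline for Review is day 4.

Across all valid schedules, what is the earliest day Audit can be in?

day 2

Precedence pushes Audit to at least day 2.
Audit at day 2 is achievable: Prototype in day 5; Audit in day 2; Review in day 3; Migrate in day 4; Launch in day 1.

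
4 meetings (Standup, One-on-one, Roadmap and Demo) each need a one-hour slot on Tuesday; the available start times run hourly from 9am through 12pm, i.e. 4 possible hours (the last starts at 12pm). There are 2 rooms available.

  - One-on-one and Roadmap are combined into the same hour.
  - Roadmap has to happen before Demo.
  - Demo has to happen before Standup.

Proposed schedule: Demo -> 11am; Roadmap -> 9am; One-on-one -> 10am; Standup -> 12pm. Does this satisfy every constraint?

Invalid. One-on-one and Roadmap are combined into the same hour.

There are 2 rooms available — holds.
Demo has to happen before Standup — holds.
One-on-one and Roadmap are combined into the same hour — violated.
Roadmap has to happen before Demo — holds.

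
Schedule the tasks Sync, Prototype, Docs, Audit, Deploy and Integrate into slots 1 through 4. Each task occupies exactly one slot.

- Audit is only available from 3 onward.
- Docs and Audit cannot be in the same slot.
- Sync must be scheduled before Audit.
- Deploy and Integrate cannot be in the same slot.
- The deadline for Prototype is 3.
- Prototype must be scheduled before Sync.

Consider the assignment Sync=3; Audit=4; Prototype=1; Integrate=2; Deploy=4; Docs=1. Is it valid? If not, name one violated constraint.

Docs and Audit cannot be in the same slot — holds.
Prototype must be scheduled before Sync — holds.
Audit is only available from 3 onward — holds.
The deadline for Prototype is 3 — holds.
Sync must be scheduled before Audit — holds.
Deploy and Integrate cannot be in the same slot — holds.

Yes, all constraints hold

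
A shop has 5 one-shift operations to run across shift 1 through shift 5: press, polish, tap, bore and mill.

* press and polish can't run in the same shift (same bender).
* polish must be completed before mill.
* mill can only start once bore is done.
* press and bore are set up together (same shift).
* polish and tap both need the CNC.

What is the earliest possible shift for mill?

shift 3

Precedence pushes mill to at least shift 2.
mill at shift 3 is achievable: tap -> shift 2, polish -> shift 1, bore -> shift 2, press -> shift 2, mill -> shift 3.
Nothing earlier works — the conflict constraints rule out every shift before shift 3.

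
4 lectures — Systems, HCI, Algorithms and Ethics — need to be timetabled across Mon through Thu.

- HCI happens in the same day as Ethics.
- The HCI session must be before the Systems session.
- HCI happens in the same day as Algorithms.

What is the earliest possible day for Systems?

Tue

Precedence pushes Systems to at least Tue.
Systems at Tue is achievable: HCI=Mon, Systems=Tue, Algorithms=Mon, Ethics=Mon.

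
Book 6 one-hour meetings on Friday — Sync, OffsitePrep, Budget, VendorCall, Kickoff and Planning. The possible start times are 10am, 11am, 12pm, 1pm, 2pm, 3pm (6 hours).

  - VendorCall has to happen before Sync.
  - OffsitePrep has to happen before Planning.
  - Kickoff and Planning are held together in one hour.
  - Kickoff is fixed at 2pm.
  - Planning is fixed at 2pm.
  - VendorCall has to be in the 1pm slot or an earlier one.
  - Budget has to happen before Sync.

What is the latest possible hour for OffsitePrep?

1pm

Downstream work caps OffsitePrep at 1pm.
OffsitePrep at 1pm is achievable: OffsitePrep=1pm, Sync=11am, Planning=2pm, Budget=10am, VendorCall=10am, Kickoff=2pm.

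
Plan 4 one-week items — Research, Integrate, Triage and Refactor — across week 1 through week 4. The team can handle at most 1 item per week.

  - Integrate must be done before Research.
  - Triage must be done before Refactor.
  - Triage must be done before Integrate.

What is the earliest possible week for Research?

week 3

Precedence pushes Research to at least week 3.
Research at week 3 is achievable: Refactor=week 4; Research=week 3; Triage=week 1; Integrate=week 2.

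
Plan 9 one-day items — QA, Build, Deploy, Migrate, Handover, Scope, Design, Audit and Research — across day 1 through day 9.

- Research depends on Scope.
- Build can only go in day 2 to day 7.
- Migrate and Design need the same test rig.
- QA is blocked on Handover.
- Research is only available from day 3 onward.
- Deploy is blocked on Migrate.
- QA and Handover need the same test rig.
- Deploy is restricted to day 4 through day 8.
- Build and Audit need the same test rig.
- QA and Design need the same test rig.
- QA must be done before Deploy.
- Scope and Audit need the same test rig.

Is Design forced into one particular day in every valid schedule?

No

Design can be day 1 (e.g. Research -> day 3, Handover -> day 1, Design -> day 1, Migrate -> day 2, Scope -> day 1, Audit -> day 3, Deploy -> day 4, QA -> day 2, Build -> day 2) or day 2 (e.g. Build -> day 2, Handover -> day 1, Research -> day 3, QA -> day 3, Scope -> day 1, Audit -> day 3, Deploy -> day 4, Design -> day 2, Migrate -> day 1).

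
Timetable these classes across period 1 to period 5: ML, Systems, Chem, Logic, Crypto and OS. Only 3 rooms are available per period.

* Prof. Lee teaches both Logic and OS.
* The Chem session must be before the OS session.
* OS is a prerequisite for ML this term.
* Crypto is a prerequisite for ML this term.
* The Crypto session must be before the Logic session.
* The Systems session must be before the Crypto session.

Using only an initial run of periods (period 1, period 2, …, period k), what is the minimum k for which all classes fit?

3

The precedence chain requires at least 3 distinct periods.
With at most 3 per period and 6 classes, at least 2 periods are needed.
3 works (last occupied period: period 3): for example Systems=period 1, OS=period 2, Logic=period 3, Crypto=period 2, ML=period 3, Chem=period 1.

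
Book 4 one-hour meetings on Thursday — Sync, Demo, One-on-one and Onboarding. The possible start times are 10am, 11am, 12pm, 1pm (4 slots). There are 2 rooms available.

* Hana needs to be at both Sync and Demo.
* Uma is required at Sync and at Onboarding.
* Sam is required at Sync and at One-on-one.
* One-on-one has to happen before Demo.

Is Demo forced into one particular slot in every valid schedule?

Demo can be 11am (e.g. Demo -> 11am, Sync -> 12pm, Onboarding -> 10am, One-on-one -> 10am) or 12pm (e.g. Onboarding -> 10am; Sync -> 11am; One-on-one -> 10am; Demo -> 12pm).

No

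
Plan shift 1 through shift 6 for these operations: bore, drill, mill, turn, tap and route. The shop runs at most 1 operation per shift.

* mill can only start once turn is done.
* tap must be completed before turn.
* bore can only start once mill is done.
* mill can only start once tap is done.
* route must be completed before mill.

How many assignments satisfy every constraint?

Splitting on bore: it can be shift 5 (3), shift 6 (15). Listing each branch's schedules as (drill, mill, turn, tap, route) by shift number:
bore=shift 5: (6,4,2,1,3) (6,4,3,1,2) (6,4,3,2,1) — 3.
bore=shift 6: (1,5,3,2,4) (1,5,4,2,3) (1,5,4,3,2) (2,5,3,1,4) (2,5,4,1,3) (2,5,4,3,1) (3,5,2,1,4) (3,5,4,1,2) (3,5,4,2,1) (4,5,2,1,3) (4,5,3,1,2) (4,5,3,2,1) (5,4,2,1,3) (5,4,3,1,2) (5,4,3,2,1) — 15.
Summing: 3 + 15 = 18.

18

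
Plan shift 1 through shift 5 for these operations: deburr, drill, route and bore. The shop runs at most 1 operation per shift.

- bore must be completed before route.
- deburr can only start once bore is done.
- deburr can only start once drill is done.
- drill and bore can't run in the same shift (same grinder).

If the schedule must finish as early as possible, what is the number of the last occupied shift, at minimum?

4

The precedence chain requires at least 2 distinct shifts.
With at most 1 per shift and 4 operations, at least 4 shifts are needed.
4 works (last occupied shift: shift 4): for example drill in shift 2, bore in shift 1, deburr in shift 3, route in shift 4.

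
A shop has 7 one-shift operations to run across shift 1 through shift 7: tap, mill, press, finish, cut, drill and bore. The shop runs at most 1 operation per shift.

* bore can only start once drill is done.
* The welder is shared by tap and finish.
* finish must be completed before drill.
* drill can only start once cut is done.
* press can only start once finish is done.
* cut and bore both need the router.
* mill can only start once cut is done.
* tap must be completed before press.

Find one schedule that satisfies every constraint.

press in shift 5; cut in shift 2; drill in shift 3; finish in shift 1; tap in shift 4; mill in shift 6; bore in shift 7

Checking: cut(shift 2) before mill(shift 6); tap(shift 4) before press(shift 5); finish(shift 1) before press(shift 5); drill(shift 3) before bore(shift 7); finish(shift 1) before drill(shift 3); cut(shift 2) before drill(shift 3); cut(shift 2) != bore(shift 7); tap(shift 4) != finish(shift 1); max 1 per shift (cap 1).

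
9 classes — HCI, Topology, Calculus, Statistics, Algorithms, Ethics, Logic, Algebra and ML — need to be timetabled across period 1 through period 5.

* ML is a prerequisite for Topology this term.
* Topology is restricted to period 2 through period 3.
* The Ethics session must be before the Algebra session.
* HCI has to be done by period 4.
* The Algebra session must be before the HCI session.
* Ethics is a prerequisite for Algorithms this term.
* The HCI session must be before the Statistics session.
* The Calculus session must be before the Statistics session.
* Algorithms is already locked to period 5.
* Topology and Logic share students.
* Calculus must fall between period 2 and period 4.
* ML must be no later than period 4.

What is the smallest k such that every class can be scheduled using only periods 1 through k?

5

The precedence chain requires at least 4 distinct periods.
Algorithms can't be placed before period 5, so the schedule must run through at least period 5.
5 works (last occupied period: period 5): for example ML -> period 1, Algebra -> period 2, Calculus -> period 2, Algorithms -> period 5, Topology -> period 2, HCI -> period 3, Logic -> period 1, Statistics -> period 4, Ethics -> period 1.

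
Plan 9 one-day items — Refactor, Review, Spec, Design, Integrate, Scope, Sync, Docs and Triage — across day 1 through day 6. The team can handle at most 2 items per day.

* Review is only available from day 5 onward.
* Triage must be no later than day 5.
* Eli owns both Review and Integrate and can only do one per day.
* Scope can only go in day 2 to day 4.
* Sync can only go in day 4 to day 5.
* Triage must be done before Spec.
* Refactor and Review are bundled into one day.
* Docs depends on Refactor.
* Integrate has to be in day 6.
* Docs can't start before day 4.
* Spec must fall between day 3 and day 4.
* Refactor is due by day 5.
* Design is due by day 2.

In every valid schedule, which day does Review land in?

Review's window is day 5–day 6.
Integrate is fixed at day 6, and Review can't share a day with Integrate.
So Review must be day 5.

day 5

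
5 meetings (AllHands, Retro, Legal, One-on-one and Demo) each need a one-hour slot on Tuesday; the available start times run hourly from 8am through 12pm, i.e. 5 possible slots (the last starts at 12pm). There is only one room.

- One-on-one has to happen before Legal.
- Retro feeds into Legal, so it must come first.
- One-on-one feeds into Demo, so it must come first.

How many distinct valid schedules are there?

Splitting on AllHands: it can be 8am (5), 9am (5), 10am (5), 11am (5), 12pm (5). Listing each branch's schedules as (Retro, Legal, One-on-one, Demo):
AllHands=8am: (9am,11am,10am,12pm) (9am,12pm,10am,11am) (10am,11am,9am,12pm) (10am,12pm,9am,11am) (11am,12pm,9am,10am) — 5.
AllHands=9am: (8am,11am,10am,12pm) (8am,12pm,10am,11am) (10am,11am,8am,12pm) (10am,12pm,8am,11am) (11am,12pm,8am,10am) — 5.
AllHands=10am: (8am,11am,9am,12pm) (8am,12pm,9am,11am) (9am,11am,8am,12pm) (9am,12pm,8am,11am) (11am,12pm,8am,9am) — 5.
AllHands=11am: (8am,10am,9am,12pm) (8am,12pm,9am,10am) (9am,10am,8am,12pm) (9am,12pm,8am,10am) (10am,12pm,8am,9am) — 5.
AllHands=12pm: (8am,10am,9am,11am) (8am,11am,9am,10am) (9am,10am,8am,11am) (9am,11am,8am,10am) (10am,11am,8am,9am) — 5.
Summing: 5 + 5 + 5 + 5 + 5 = 25.

25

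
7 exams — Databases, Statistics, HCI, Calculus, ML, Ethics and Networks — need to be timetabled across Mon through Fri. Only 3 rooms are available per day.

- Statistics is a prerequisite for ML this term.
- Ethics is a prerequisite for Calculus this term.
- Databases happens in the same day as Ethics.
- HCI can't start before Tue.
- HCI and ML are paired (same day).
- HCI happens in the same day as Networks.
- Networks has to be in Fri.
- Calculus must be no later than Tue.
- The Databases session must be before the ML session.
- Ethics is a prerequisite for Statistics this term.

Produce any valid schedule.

Calculus=Tue, Statistics=Tue, Networks=Fri, ML=Fri, Ethics=Mon, HCI=Fri, Databases=Mon

Checking: Statistics(Tue) before ML(Fri); Databases(Mon) before ML(Fri); Ethics(Mon) before Calculus(Tue); Ethics(Mon) before Statistics(Tue); HCI = ML = Fri; Databases = Ethics = Mon; HCI = Networks = Fri; Calculus=Tue in [Mon,Tue]; HCI=Fri in [Tue,Fri]; Networks=Fri in [Fri,Fri]; max 3 per day (cap 3).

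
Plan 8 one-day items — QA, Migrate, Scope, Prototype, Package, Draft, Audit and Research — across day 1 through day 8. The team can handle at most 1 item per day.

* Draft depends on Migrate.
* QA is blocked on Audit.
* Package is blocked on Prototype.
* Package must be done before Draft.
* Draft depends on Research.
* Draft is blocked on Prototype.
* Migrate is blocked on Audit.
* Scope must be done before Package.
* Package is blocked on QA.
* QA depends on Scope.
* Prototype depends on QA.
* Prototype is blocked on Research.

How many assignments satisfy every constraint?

41

Splitting on QA: it can be day 3 (8), day 4 (21), day 5 (12). Listing each branch's schedules as (Migrate, Scope, Prototype, Package, Draft, Audit, Research) by day number:
QA=day 3: (4,1,6,7,8,2,5) (4,2,6,7,8,1,5) (5,1,6,7,8,2,4) (5,2,6,7,8,1,4) (6,1,5,7,8,2,4) (6,2,5,7,8,1,4) (7,1,5,6,8,2,4) (7,2,5,6,8,1,4) — 8.
QA=day 4: (2,3,6,7,8,1,5) (3,1,6,7,8,2,5) (3,2,6,7,8,1,5) (5,1,6,7,8,2,3) (5,1,6,7,8,3,2) (5,2,6,7,8,1,3) (5,2,6,7,8,3,1) (5,3,6,7,8,1,2) (5,3,6,7,8,2,1) (6,1,5,7,8,2,3) (6,1,5,7,8,3,2) (6,2,5,7,8,1,3) (6,2,5,7,8,3,1) (6,3,5,7,8,1,2) (6,3,5,7,8,2,1) (7,1,5,6,8,2,3) (7,1,5,6,8,3,2) (7,2,5,6,8,1,3) (7,2,5,6,8,3,1) (7,3,5,6,8,1,2) (7,3,5,6,8,2,1) — 21.
QA=day 5: (2,3,6,7,8,1,4) (2,4,6,7,8,1,3) (3,1,6,7,8,2,4) (3,2,6,7,8,1,4) (3,4,6,7,8,1,2) (3,4,6,7,8,2,1) (4,1,6,7,8,2,3) (4,1,6,7,8,3,2) (4,2,6,7,8,1,3) (4,2,6,7,8,3,1) (4,3,6,7,8,1,2) (4,3,6,7,8,2,1) — 12.
Summing: 8 + 21 + 12 = 41.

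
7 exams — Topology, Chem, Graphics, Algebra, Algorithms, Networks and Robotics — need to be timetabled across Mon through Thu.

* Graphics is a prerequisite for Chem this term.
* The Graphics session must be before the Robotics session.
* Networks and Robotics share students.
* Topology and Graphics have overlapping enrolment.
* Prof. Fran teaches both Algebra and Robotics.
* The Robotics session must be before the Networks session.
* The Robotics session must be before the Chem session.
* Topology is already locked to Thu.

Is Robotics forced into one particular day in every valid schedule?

No

Robotics can be Tue (e.g. Chem=Wed; Graphics=Mon; Robotics=Tue; Algebra=Mon; Networks=Wed; Topology=Thu; Algorithms=Mon) or Wed (e.g. Graphics=Mon, Algorithms=Mon, Chem=Thu, Topology=Thu, Robotics=Wed, Networks=Thu, Algebra=Mon).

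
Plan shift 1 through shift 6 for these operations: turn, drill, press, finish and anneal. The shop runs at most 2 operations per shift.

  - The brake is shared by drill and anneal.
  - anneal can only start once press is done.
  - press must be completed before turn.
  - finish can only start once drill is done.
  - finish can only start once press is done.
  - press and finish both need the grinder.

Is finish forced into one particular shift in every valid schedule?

finish can be shift 2 (e.g. press in shift 1; turn in shift 2; anneal in shift 3; drill in shift 1; finish in shift 2) or shift 3 (e.g. anneal -> shift 2; press -> shift 1; finish -> shift 3; drill -> shift 1; turn -> shift 2).

No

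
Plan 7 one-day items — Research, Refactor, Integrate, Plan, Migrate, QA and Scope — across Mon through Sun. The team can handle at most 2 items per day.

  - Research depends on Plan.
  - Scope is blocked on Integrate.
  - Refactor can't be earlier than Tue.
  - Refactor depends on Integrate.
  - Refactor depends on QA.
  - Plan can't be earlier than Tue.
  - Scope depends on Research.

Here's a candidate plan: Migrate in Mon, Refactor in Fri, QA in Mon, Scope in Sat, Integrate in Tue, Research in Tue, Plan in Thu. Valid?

Invalid. Research depends on Plan.

The team can handle at most 2 items per day — holds.
Refactor depends on Integrate — holds.
Research depends on Plan — violated.
Scope is blocked on Integrate — holds.
Plan can't be earlier than Tue — holds.
Refactor depends on QA — holds.
Scope depends on Research — holds.
Refactor can't be earlier than Tue — holds.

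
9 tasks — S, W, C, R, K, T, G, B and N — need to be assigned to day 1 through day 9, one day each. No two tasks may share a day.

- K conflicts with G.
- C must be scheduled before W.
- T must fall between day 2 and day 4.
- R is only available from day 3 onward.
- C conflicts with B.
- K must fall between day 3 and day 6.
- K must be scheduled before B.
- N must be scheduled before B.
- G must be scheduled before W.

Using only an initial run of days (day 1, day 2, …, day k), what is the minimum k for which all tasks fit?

The precedence chain requires at least 2 distinct days.
With at most 1 per day and 9 tasks, at least 9 days are needed.
Propagating the time windows through the other constraints, B can't land before day 4, so the schedule must run through at least day 4.
9 works (last occupied day: day 9): for example R=day 4; K=day 3; B=day 8; G=day 5; T=day 2; W=day 6; C=day 1; S=day 9; N=day 7.

9 days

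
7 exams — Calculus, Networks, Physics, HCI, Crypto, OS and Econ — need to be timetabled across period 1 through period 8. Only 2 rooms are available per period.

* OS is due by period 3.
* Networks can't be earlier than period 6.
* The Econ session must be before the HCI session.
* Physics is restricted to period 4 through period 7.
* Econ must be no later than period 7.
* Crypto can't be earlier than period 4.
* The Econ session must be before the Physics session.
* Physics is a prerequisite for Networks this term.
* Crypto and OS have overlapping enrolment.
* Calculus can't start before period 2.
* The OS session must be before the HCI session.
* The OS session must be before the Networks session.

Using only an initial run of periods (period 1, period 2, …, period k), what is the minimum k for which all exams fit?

The precedence chain requires at least 3 distinct periods.
With at most 2 per period and 7 exams, at least 4 periods are needed.
Networks can't be placed before period 6, so the schedule must run through at least period 6.
6 works (last occupied period: period 6): for example OS -> period 1; Physics -> period 4; Calculus -> period 2; Networks -> period 6; Econ -> period 1; HCI -> period 2; Crypto -> period 4.

6 periods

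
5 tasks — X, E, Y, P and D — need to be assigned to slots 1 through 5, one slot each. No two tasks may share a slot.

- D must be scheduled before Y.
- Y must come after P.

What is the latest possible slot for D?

4

Downstream work caps D at 4.
D at 4 is achievable: E -> 3; P -> 1; X -> 2; Y -> 5; D -> 4.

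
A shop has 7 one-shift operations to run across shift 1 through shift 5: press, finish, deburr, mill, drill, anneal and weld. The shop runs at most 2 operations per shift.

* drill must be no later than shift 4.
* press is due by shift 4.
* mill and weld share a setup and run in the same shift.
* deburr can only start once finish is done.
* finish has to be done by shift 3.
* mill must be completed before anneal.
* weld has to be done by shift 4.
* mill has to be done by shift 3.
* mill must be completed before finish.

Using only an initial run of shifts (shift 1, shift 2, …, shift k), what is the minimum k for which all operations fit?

4

The precedence chain requires at least 3 distinct shifts.
With at most 2 per shift and 7 operations, at least 4 shifts are needed.
4 works (last occupied shift: shift 4): for example anneal in shift 2; deburr in shift 3; finish in shift 2; mill in shift 1; press in shift 3; weld in shift 1; drill in shift 4.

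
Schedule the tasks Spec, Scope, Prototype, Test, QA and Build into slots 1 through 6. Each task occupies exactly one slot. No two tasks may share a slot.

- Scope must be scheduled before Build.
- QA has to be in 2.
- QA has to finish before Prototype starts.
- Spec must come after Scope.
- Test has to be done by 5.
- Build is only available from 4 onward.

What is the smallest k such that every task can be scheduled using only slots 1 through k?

6

The precedence chain requires at least 2 distinct slots.
With at most 1 per slot and 6 tasks, at least 6 slots are needed.
Build can't be placed before 4, so the schedule must run through at least slot 4.
6 works (last occupied slot: 6): for example Test in 1, Scope in 3, Build in 4, Prototype in 6, Spec in 5, QA in 2.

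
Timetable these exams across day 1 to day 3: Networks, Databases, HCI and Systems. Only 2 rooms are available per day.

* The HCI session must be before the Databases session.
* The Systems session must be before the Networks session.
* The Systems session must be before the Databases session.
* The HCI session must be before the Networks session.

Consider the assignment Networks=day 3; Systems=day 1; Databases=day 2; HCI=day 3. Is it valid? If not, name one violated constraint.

Invalid. The HCI session must be before the Databases session.

The Systems session must be before the Networks session — holds.
Only 2 rooms are available per day — holds.
The HCI session must be before the Databases session — violated.
The HCI session must be before the Networks session — violated.
The Systems session must be before the Databases session — holds.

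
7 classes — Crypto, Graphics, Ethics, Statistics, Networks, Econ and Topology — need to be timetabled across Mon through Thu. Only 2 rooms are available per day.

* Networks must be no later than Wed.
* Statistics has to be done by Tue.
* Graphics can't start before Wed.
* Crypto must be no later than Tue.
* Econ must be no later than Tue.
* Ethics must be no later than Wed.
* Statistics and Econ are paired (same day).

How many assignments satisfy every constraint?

16

Splitting on Crypto: it can be Mon (8), Tue (8). Listing each branch's schedules as (Graphics, Ethics, Statistics, Networks, Econ, Topology):
Crypto=Mon: (Wed,Mon,Tue,Wed,Tue,Thu) (Wed,Wed,Tue,Mon,Tue,Thu) (Thu,Mon,Tue,Wed,Tue,Wed) (Thu,Mon,Tue,Wed,Tue,Thu) (Thu,Wed,Tue,Mon,Tue,Wed) (Thu,Wed,Tue,Mon,Tue,Thu) (Thu,Wed,Tue,Wed,Tue,Mon) (Thu,Wed,Tue,Wed,Tue,Thu) — 8.
Crypto=Tue: (Wed,Tue,Mon,Wed,Mon,Thu) (Wed,Wed,Mon,Tue,Mon,Thu) (Thu,Tue,Mon,Wed,Mon,Wed) (Thu,Tue,Mon,Wed,Mon,Thu) (Thu,Wed,Mon,Tue,Mon,Wed) (Thu,Wed,Mon,Tue,Mon,Thu) (Thu,Wed,Mon,Wed,Mon,Tue) (Thu,Wed,Mon,Wed,Mon,Thu) — 8.
Summing: 8 + 8 = 16.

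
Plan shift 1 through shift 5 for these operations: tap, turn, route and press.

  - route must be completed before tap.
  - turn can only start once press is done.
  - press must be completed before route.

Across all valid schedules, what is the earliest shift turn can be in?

Precedence pushes turn to at least shift 2.
turn at shift 2 is achievable: turn -> shift 2, tap -> shift 3, press -> shift 1, route -> shift 2.

shift 2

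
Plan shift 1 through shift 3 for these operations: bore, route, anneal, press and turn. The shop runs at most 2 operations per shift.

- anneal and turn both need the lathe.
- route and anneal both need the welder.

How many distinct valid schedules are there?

54

Splitting on bore: it can be shift 1 (18), shift 2 (18), shift 3 (18). Listing each branch's schedules as (route, anneal, press, turn) by shift number:
bore=shift 1: (1,2,2,3) (1,2,3,3) (1,3,2,2) (1,3,3,2) (2,1,2,3) (2,1,3,2) (2,1,3,3) (2,3,1,2) (2,3,2,1) (2,3,3,1) (2,3,3,2) (3,1,2,2) (3,1,2,3) (3,1,3,2) (3,2,1,3) (3,2,2,1) (3,2,2,3) (3,2,3,1) — 18.
bore=shift 2: (1,2,1,3) (1,2,3,1) (1,2,3,3) (1,3,1,2) (1,3,2,1) (1,3,3,1) (1,3,3,2) (2,1,1,3) (2,1,3,3) (2,3,1,1) (2,3,3,1) (3,1,1,2) (3,1,1,3) (3,1,2,3) (3,1,3,2) (3,2,1,1) (3,2,1,3) (3,2,3,1) — 18.
bore=shift 3: (1,2,1,3) (1,2,2,1) (1,2,2,3) (1,2,3,1) (1,3,1,2) (1,3,2,1) (1,3,2,2) (2,1,1,2) (2,1,1,3) (2,1,2,3) (2,1,3,2) (2,3,1,1) (2,3,1,2) (2,3,2,1) (3,1,1,2) (3,1,2,2) (3,2,1,1) (3,2,2,1) — 18.
Summing: 18 + 18 + 18 = 54.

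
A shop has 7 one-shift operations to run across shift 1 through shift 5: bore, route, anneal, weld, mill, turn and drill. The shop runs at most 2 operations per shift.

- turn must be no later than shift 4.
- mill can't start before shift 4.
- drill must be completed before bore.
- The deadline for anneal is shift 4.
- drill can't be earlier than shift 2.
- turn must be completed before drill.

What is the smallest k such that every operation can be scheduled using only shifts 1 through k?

4

The precedence chain requires at least 3 distinct shifts.
With at most 2 per shift and 7 operations, at least 4 shifts are needed.
mill can't be placed before shift 4, so the schedule must run through at least shift 4.
4 works (last occupied shift: shift 4): for example anneal in shift 2, mill in shift 4, bore in shift 3, drill in shift 2, turn in shift 1, weld in shift 3, route in shift 1.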